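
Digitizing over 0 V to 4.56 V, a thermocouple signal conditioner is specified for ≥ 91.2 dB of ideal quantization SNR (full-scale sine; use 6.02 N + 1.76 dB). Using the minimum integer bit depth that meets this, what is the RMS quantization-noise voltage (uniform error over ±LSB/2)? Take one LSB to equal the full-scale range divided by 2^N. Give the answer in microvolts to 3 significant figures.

Range is 4.56 V.
Required N = ⌈(91.2 − 1.76)/6.02⌉ = ⌈14.857⌉ = 15.
LSB = 4.56 V / 2^15 = 139.16 µV.
RMS noise = LSB/√12 = 40.2 µV.

40.2 µV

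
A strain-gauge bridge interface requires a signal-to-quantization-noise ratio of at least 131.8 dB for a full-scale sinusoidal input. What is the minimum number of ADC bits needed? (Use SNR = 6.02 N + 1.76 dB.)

22 bits

N ≥ (131.8 − 1.76)/6.02 = 21.601 → N_min = 22.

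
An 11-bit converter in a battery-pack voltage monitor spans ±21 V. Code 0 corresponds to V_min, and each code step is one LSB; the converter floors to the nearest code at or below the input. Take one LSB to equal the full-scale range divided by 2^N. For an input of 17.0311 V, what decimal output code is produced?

1854

Range = 21 − (-21) = 42 V. LSB = 42 V / 2^11 ≈ 20.51 mV.
V_in − V_min = 17.0311 − (-21) = 38.0311 V.
Divide by LSB: 38.0311 × 2048/42 = 1854.4689.
Truncating gives code 1854.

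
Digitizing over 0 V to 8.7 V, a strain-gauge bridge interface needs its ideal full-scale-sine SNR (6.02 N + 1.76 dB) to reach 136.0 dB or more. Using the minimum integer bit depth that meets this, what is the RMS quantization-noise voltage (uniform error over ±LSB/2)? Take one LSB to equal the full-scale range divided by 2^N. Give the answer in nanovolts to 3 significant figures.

V_FS = 8.7 V.
Solving 6.02 N ≥ 136.0 − 1.76: N ≥ 22.299. Round up → N = 23.
LSB = 8.7 V ÷ 2^23 = 8.7/8388608 V = 1.0371 µV.
V_rms = LSB/√12 = 299 nV.

299 nV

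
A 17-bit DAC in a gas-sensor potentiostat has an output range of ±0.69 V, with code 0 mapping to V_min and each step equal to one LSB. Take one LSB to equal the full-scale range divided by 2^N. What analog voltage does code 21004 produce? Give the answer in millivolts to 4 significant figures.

Full-scale range = 0.69 V − (-0.69 V) = 1.38 V. LSB = 1.38 V / 2^17.
V_out = -0.69 + 21004 × (1.38/131072) V
      = -0.69 + 0.221142 = -0.468858 V.

-468.9 mV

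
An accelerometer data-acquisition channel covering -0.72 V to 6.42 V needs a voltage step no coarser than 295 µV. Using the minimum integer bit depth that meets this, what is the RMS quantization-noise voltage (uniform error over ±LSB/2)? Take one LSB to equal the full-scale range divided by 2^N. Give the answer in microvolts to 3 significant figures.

Range = 6.42 − (-0.72) = 7.14 V.
7.14 V / 295 µV = 24200. Since 2^14 = 16384 and 2^15 = 32768, N = 15.
LSB = 7.14 V ÷ 2^15 = 7.14/32768 V = 217.90 µV.
V_rms = LSB/√12 = 62.9 µV.

62.9 µV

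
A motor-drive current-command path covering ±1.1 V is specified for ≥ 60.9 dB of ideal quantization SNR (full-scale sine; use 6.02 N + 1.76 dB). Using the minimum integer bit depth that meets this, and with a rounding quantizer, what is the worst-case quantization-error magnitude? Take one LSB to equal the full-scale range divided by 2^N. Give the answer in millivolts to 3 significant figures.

Range = 1.1 − (-1.1) = 2.2 V.
6.02 N + 1.76 ≥ 60.9 gives N ≥ 9.824, so the minimum integer is 10.
LSB = 2.2 V ÷ 2^10 = 2.2/1024 V = 2.1484 mV.
Half an LSB is 1.07 mV.

1.07 mV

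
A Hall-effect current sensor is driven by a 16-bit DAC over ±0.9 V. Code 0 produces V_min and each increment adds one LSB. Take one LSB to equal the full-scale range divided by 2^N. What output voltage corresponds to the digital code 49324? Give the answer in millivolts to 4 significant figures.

Range = 0.9 − (-0.9) = 1.8 V. LSB = 1.8 V / 2^16.
V_out = V_min + code × LSB = -0.9 V + 49324 × 1.8 V / 65536
      = -0.9 V + 1.35472 V = 0.454724 V.

454.7 mV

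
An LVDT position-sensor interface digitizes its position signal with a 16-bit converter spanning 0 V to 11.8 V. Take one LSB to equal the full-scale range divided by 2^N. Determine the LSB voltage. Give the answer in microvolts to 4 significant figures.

Range is 11.8 V.
There are 2^16 = 65536 steps.
LSB = 11.8 V / 2^16 = 180.1 µV.

180.1 µV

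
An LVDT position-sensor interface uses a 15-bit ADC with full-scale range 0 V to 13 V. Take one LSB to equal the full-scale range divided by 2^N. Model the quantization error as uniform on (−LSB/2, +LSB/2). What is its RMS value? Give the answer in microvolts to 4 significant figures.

114.5 µV

V_FS = 13 V.
LSB = 13 V ÷ 2^15 = 13/32768 V = 396.729 µV.
σ_q = LSB/√12 = 396.729 µV/3.4641 = 114.5 µV.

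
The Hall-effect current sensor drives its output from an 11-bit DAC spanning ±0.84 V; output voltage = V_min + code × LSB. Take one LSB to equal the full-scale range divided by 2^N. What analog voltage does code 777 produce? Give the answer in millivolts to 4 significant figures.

-202.6 mV

Full-scale range = 0.84 V − (-0.84 V) = 1.68 V. LSB = 1.68 V / 2^11.
V_out = V_min + code × LSB = -0.84 V + 777 × 1.68 V / 2048
      = -0.84 + 0.637383 = -0.202617 V.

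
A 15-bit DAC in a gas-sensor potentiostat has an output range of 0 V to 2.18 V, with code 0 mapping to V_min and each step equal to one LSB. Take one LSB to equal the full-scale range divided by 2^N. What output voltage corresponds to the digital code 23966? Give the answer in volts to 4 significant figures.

1.594 V

V_FS = 2.18 V. LSB = 2.18 V / 2^15.
V_out = V_min + code × LSB = 0 V + 23966 × 2.18 V / 32768
      = 0 V + 1.59442 V = 1.59442 V.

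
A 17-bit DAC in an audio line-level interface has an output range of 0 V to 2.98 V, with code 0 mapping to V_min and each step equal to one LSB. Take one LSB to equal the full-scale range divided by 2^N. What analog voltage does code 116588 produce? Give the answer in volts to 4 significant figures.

2.651 V

Full-scale range = 2.98 V. LSB = 2.98 V / 2^17.
V_out = V_min + code × LSB = 0 V + 116588 × 2.98 V / 131072
      = 0 + 2.65070 = 2.65070 V.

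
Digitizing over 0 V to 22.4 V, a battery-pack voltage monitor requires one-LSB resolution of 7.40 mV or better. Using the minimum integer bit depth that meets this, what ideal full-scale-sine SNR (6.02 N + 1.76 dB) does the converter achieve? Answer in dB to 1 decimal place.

74.0 dB

Range is 22.4 V.
Need 2^N ≥ 22.4 V / 7.40 mV = 3027 → N_min = 12.
Ideal SNR at N = 12: 6.02·12 + 1.76 = 74.0 dB.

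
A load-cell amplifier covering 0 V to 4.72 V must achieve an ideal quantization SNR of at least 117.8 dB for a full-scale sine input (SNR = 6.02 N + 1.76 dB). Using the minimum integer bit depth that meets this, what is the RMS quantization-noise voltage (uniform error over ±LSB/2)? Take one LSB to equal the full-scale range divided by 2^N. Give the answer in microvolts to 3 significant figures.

1.30 µV

Span = 4.72 V.
N ≥ (117.8 − 1.76)/6.02 = 19.276 → N_min = 20.
LSB = 4.72 V ÷ 2^20 = 4.72/1048576 V = 4.5013 µV.
V_rms = LSB/√12 = 1.30 µV.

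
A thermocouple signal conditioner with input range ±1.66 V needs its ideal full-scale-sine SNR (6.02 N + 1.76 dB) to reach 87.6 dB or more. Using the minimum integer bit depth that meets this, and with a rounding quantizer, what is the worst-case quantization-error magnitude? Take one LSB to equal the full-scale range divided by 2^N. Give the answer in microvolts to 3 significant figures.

Full-scale range = 1.66 V − (-1.66 V) = 3.32 V.
6.02 N + 1.76 ≥ 87.6 gives N ≥ 14.259, so the minimum integer is 15.
One LSB is 3.32 V / 32768 = 101.32 µV.
|e|_max = LSB/2 = 50.7 µV.

50.7 µV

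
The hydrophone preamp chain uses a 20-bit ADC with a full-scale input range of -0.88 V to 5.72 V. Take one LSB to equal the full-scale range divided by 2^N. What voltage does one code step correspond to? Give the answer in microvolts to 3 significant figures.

6.29 µV

Full-scale range = 5.72 V − (-0.88 V) = 6.6 V.
There are 2^20 = 1048576 steps.
Step size = 6.6/1048576 V = 6.29 µV.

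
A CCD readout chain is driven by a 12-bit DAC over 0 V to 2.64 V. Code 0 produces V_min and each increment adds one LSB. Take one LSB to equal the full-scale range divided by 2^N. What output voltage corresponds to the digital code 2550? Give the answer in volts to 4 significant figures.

1.644 V

Span = 2.64 V. LSB = 2.64 V / 2^12.
V_out = V_min + code × LSB = 0 V + 2550 × 2.64 V / 4096
      = 0 V + 1.64355 V = 1.64355 V.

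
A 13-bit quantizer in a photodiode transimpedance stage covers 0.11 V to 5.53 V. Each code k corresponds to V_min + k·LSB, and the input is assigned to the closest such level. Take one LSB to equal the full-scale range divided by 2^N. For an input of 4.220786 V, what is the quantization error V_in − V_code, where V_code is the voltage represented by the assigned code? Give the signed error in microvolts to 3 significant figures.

The full-scale span is 5.53 − (0.11) = 5.42 V. LSB = 5.42 V / 2^13 ≈ 0.6616 mV.
(4.220786 − (0.11)) / LSB = 4.110786 × 8192/5.42 = 6213.2028. Nearest integer: k = 6213.
V_code = 0.11 + (6213/8192) × 5.42 = 4.220651855 V.
e = 4.220786 − (4.220651855) = +134 µV.

+134 µV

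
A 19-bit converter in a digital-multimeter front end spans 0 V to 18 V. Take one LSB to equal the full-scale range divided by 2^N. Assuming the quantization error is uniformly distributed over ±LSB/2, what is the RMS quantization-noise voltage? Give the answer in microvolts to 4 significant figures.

V_FS = 18 V.
LSB = 18 V ÷ 2^19 = 18/524288 V = 34.3323 µV.
V_rms = LSB/√12 = 34.3323 µV / √12 = 9.911 µV.

9.911 µV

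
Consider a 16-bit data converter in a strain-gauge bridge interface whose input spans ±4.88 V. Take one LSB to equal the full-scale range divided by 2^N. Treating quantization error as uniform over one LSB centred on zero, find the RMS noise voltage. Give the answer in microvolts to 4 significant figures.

42.99 µV

Full-scale range = 4.88 V − (-4.88 V) = 9.76 V.
Step size = 9.76/65536 V = 148.926 µV.
RMS of a uniform error over width LSB is LSB/√12 = 42.99 µV.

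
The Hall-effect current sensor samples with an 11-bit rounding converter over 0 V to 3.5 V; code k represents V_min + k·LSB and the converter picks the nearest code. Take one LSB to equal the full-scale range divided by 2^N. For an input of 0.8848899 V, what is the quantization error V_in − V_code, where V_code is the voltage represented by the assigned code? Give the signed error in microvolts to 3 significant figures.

Range is 3.5 V. LSB = 3.5 V / 2^11 ≈ 1.709 mV.
(V_in − V_min)/LSB = (0.8848899 − (0)) × 2048/3.5 = 517.7870 → nearest code k = 518.
V_code = 0 + (518/2048) × 3.5 = 0.8852539063 V.
V_in − V_code = 0.8848899 − (0.8852539063) = −364 µV.

−364 µV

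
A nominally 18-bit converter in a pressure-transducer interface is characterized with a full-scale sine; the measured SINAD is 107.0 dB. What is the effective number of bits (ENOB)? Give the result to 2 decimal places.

ENOB = (107.0 − 1.76)/6.02 = 17.4817 bits.

17.48 bits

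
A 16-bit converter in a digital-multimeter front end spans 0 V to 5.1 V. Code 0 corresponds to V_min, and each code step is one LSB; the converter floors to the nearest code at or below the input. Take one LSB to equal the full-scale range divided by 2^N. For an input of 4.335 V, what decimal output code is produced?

55705

V_FS = 5.1 V. LSB = 5.1 V / 2^16 ≈ 77.82 µV.
(V_in − V_min) × 2^16/range = (4.335 − (0)) × 65536/5.1 = 55705.600.
Floor → code = 55705.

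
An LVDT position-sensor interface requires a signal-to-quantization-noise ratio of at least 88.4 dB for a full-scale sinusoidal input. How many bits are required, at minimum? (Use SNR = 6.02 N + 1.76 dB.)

Required N = ⌈(88.4 − 1.76)/6.02⌉ = ⌈14.392⌉ = 15.

15 bits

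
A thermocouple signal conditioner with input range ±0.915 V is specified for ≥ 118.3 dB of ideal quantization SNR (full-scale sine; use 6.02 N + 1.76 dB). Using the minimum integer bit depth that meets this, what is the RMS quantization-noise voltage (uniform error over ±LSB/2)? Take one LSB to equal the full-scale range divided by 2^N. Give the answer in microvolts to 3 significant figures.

0.504 µV

The full-scale span is 0.915 − (-0.915) = 1.83 V.
Solving 6.02 N ≥ 118.3 − 1.76: N ≥ 19.359. Round up → N = 20.
LSB = 1.83 V ÷ 2^20 = 1.83/1048576 V = 1.7452 µV.
RMS noise = LSB/√12 = 0.504 µV.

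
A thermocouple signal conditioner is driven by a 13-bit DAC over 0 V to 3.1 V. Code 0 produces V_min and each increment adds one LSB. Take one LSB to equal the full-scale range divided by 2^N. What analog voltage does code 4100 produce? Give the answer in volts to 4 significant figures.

V_FS = 3.1 V. LSB = 3.1 V / 2^13.
Output = V_min + (4100/8192) × range = 0 + 0.500488 × 3.1 V
      = 0 V + 1.55151 V = 1.55151 V.

1.552 V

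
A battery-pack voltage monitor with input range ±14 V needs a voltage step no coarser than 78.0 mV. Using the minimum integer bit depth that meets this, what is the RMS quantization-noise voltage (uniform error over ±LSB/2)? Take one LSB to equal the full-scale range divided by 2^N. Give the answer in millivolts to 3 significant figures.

15.8 mV

The full-scale span is 14 − (-14) = 28 V.
Need 2^N ≥ 28 V / 78.0 mV = 359.0 → N_min = 9.
Step size = 28/512 V = 54.688 mV.
V_rms = LSB/√12 = 15.8 mV.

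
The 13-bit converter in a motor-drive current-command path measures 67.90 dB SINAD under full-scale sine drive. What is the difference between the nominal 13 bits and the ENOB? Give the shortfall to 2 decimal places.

N_eff = (67.90 − 1.76)/6.02 = 10.9867 bits.
Lost resolution: 13 − 10.9867 = 2.0133 bits.

2.01 bits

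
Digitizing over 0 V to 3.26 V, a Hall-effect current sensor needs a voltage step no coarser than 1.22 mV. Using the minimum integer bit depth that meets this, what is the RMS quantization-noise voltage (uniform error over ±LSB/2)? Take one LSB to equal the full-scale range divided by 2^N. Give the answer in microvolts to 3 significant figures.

230 µV

Full-scale range = 3.26 V.
Levels needed ≥ 3.26/1.22 mV = 2672. 2^12 = 4096 suffices, so N_min = 12.
One LSB is 3.26 V / 4096 = 0.79590 mV.
σ_q = LSB/√12 = 0.79590 mV/3.4641 = 230 µV.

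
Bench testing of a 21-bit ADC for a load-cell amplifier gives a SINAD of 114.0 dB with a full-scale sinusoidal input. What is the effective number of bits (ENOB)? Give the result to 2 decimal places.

18.64 bits

Inverting SNR = 6.02 N + 1.76: N_eff = (114.0 − 1.76)/6.02 = 18.6445.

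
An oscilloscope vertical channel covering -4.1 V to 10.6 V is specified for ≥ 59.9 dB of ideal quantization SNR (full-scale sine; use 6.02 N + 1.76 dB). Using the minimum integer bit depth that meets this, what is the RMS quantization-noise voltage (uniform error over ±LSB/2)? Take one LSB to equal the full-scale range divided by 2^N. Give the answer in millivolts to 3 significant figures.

The full-scale span is 10.6 − (-4.1) = 14.7 V.
Solving 6.02 N ≥ 59.9 − 1.76: N ≥ 9.658. Round up → N = 10.
LSB = 14.7 V ÷ 2^10 = 14.7/1024 V = 14.355 mV.
V_rms = LSB/√12 = 4.14 mV.

4.14 mV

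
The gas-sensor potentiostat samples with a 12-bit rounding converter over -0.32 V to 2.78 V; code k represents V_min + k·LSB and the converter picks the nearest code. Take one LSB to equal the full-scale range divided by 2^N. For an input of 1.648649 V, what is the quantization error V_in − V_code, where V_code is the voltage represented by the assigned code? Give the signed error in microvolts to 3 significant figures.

+119 µV

Span: 2.78 V − (-0.32 V) = 3.1 V. LSB = 3.1 V / 2^12 ≈ 0.7568 mV.
(V_in − V_min)/LSB = (1.648649 − (-0.32)) × 4096/3.1 = 2601.1569 → nearest code k = 2601.
Reconstructed level: -0.32 + 2601 × 3.1/4096 V = 1.648530273 V.
V_in − V_code = 1.648649 − (1.648530273) = +119 µV.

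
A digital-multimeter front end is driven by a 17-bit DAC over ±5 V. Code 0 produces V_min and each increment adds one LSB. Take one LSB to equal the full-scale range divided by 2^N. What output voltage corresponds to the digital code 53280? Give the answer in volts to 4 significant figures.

-0.9351 V

Span: 5 V − (-5 V) = 10 V. LSB = 10 V / 2^17.
V_out = -5 + 53280 × (10/131072) V
      = -5 V + 4.06494 V = -0.935059 V.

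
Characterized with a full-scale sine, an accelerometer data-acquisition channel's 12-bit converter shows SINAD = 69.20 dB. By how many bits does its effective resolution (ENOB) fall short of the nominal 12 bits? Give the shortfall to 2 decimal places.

0.80 bits

ENOB = (SINAD − 1.76)/6.02 = (69.20 − 1.76)/6.02 = 11.2027 bits.
Lost resolution: 12 − 11.2027 = 0.7973 bits.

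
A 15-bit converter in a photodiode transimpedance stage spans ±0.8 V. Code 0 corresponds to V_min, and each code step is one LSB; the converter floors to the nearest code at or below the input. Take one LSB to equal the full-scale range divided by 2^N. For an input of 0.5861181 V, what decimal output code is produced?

28387

Range = 0.8 − (-0.8) = 1.6 V. LSB = 1.6 V / 2^15 ≈ 48.83 µV.
code = ⌊(V_in − V_min)/LSB⌋ = ⌊(V_in − V_min) × 2^15 / range⌋
     = ⌊(0.5861181 − (-0.8)) × 32768 / 1.6⌋ = ⌊1.3861181 × 32768/1.6⌋
     = ⌊28387.699⌋ = 28387.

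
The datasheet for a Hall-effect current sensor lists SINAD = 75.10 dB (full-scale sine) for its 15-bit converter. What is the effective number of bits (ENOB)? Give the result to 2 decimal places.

ENOB = (SINAD − 1.76) / 6.02 = (75.10 − 1.76) / 6.02 = 73.34 / 6.02 = 12.1827.

12.18 bits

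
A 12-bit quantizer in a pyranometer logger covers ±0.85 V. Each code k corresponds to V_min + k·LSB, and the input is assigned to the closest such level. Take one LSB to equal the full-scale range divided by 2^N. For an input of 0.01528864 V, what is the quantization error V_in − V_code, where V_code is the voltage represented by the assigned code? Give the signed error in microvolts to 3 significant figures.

−67.8 µV

The full-scale span is 0.85 − (-0.85) = 1.7 V. LSB = 1.7 V / 2^12 ≈ 415.0 µV.
(0.01528864 − (-0.85)) / LSB = 0.86528864 × 4096/1.7 = 2084.8366. Nearest integer: k = 2085.
V_code = -0.85 + (2085/4096) × 1.7 = 0.01535644531 V.
Error = V_in − V_code = 0.01528864 − (0.01535644531) = −67.8 µV.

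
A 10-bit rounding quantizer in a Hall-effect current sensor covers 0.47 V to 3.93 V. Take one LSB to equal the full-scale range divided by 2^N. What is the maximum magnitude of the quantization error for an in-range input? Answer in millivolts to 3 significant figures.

Full-scale range = 3.93 V − (0.47 V) = 3.46 V.
One LSB is 3.46 V / 1024 = 3.3789 mV.
Worst-case error for round-to-nearest is half an LSB: 1.69 mV.

1.69 mV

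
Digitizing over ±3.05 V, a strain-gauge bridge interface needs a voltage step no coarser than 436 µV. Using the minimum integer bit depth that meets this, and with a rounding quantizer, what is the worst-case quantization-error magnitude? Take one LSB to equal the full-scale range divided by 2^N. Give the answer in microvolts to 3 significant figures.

186 µV

Span: 3.05 V − (-3.05 V) = 6.1 V.
Need 2^N ≥ 6.1 V / 436 µV = 13990 → N_min = 14.
Step size = 6.1/16384 V = 372.31 µV.
Max error for round-to-nearest is LSB/2 = 186 µV.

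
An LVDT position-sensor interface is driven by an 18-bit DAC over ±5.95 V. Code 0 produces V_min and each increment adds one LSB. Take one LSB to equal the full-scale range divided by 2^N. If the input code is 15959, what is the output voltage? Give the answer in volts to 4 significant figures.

Span: 5.95 V − (-5.95 V) = 11.9 V. LSB = 11.9 V / 2^18.
Output = V_min + (15959/262144) × range = -5.95 + 0.0608788 × 11.9 V
      = -5.95 + 0.724457 = -5.22554 V.

-5.226 V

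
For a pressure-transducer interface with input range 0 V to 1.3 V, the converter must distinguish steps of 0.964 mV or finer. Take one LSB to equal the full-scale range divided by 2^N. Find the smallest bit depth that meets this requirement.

Full-scale range = 1.3 V.
Required number of levels: 1.3/0.964 mV = 1348.5; smallest N with 2^N ≥ that is 11.

11 bits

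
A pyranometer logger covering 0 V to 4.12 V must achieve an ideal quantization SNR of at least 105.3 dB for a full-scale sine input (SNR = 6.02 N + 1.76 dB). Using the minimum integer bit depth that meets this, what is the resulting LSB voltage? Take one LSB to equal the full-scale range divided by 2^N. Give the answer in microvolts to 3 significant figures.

Full-scale range = 4.12 V.
6.02 N + 1.76 ≥ 105.3 gives N ≥ 17.199, so the minimum integer is 18.
One LSB is 4.12 V / 262144 = 15.7 µV.

15.7 µV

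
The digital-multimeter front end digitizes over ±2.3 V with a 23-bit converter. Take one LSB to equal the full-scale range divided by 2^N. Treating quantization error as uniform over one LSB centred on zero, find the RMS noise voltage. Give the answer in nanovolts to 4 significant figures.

158.3 nV

Full-scale range = 2.3 V − (-2.3 V) = 4.6 V.
One LSB is 4.6 V / 8388608 = 0.548363 µV.
V_rms = LSB/√12 = 0.548363 µV / √12 = 158.3 nV.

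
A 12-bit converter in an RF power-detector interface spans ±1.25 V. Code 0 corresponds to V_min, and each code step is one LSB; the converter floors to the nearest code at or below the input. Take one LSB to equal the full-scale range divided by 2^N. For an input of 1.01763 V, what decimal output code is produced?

3715

The full-scale span is 1.25 − (-1.25) = 2.5 V. LSB = 2.5 V / 2^12 ≈ 0.6104 mV.
V_in − V_min = 1.01763 − (-1.25) = 2.26763 V.
Divide by LSB: 2.26763 × 4096/2.5 = 3715.2850.
Truncating gives code 3715.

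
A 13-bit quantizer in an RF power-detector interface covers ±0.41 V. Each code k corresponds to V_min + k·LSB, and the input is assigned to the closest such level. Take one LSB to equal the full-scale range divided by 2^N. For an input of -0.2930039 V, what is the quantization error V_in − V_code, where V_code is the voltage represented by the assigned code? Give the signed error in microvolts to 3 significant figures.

Span: 0.41 V − (-0.41 V) = 0.82 V. LSB = 0.82 V / 2^13 ≈ 100.1 µV.
(V_in − V_min)/LSB = (-0.2930039 − (-0.41)) × 8192/0.82 = 1168.8196 → nearest code k = 1169.
V_code = V_min + k × range/2^13 = -0.41 + 1169 × 0.82/8192 = -0.2929858398 V.
Error = V_in − V_code = -0.2930039 − (-0.2929858398) = −18.1 µV.

−18.1 µV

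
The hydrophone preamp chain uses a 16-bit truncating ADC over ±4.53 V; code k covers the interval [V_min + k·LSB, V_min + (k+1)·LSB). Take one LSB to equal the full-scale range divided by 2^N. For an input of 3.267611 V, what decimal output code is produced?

56404

Span: 4.53 V − (-4.53 V) = 9.06 V. LSB = 9.06 V / 2^16 ≈ 138.2 µV.
V_in − V_min = 3.267611 − (-4.53) = 7.797611 V.
Divide by LSB: 7.797611 × 65536/9.06 = 56404.4409.
Truncating gives code 56404.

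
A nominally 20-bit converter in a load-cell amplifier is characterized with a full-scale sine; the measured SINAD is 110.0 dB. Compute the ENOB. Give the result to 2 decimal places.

17.98 bits

Inverting SNR = 6.02 N + 1.76: N_eff = (110.0 − 1.76)/6.02 = 17.9801.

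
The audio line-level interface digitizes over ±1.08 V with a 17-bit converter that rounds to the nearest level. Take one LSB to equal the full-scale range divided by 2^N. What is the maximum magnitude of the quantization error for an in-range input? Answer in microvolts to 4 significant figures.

The full-scale span is 1.08 − (-1.08) = 2.16 V.
One LSB is 2.16 V / 131072 = 16.4795 µV.
|e|_max = LSB/2 = 8.240 µV.

8.240 µV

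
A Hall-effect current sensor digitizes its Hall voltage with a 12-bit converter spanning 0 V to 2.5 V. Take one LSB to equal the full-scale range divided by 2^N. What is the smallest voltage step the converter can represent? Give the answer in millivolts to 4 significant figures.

0.6104 mV

Full-scale range = 2.5 V.
2^12 = 4096 levels.
LSB = 2.5 V ÷ 2^12 = 2.5/4096 V = 0.6104 mV.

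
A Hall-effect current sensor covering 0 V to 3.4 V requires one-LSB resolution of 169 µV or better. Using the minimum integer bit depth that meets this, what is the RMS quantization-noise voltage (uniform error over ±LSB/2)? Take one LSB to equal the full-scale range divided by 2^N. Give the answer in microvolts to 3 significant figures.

Range is 3.4 V.
Levels needed ≥ 3.4/169 µV = 20120. 2^15 = 32768 suffices, so N_min = 15.
LSB = 3.4 V ÷ 2^15 = 3.4/32768 V = 103.76 µV.
RMS noise = LSB/√12 = 30.0 µV.

30.0 µV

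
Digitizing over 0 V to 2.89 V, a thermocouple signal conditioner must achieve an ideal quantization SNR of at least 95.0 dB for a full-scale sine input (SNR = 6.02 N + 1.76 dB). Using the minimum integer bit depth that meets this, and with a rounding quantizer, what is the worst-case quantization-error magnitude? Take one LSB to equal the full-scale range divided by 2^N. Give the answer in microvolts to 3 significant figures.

22.0 µV

V_FS = 2.89 V.
N ≥ (95.0 − 1.76)/6.02 = 15.488 → N_min = 16.
Step size = 2.89/65536 V = 44.098 µV.
Half an LSB is 22.0 µV.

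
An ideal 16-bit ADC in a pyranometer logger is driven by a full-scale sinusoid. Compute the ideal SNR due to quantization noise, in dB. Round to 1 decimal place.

98.1 dB

SNR = 6.02·16 + 1.76 = 98.08 dB.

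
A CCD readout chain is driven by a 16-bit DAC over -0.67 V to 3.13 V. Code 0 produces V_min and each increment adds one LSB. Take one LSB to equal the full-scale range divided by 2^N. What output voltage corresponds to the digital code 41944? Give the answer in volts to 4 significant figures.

Range = 3.13 − (-0.67) = 3.8 V. LSB = 3.8 V / 2^16.
V_out = -0.67 + 41944 × (3.8/65536) V
      = -0.67 V + 2.43206 V = 1.76206 V.

1.762 V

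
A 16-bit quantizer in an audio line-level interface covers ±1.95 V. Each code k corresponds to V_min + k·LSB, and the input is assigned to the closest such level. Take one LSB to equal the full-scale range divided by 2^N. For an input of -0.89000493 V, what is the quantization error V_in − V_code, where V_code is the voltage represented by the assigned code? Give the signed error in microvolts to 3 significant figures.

+15.8 µV

The full-scale span is 1.95 − (-1.95) = 3.9 V. LSB = 3.9 V / 2^16 ≈ 59.51 µV.
(-0.89000493 − (-1.95)) / LSB = 1.05999507 × 65536/3.9 = 17812.2659. Nearest integer: k = 17812.
Reconstructed level: -1.95 + 17812 × 3.9/65536 V = -0.89002075195 V.
e = -0.89000493 − (-0.89002075195) = +15.8 µV.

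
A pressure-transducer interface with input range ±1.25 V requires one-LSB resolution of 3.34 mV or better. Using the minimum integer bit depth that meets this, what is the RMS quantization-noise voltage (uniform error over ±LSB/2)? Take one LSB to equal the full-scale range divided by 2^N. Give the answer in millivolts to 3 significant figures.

0.705 mV

Range = 1.25 − (-1.25) = 2.5 V.
Levels needed ≥ 2.5/3.34 mV = 748.5. 2^10 = 1024 suffices, so N_min = 10.
LSB = 2.5 V / 2^10 = 2.4414 mV.
σ_q = LSB/√12 = 2.4414 mV/3.4641 = 0.705 mV.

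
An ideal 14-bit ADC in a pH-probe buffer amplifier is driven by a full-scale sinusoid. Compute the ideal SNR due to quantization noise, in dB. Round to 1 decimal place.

For an ideal N-bit converter with full-scale sine input, SNR = 6.02 N + 1.76 dB. SNR = 6.02 × 14 + 1.76 = 84.28 + 1.76 = 86.04 dB.

86.0 dB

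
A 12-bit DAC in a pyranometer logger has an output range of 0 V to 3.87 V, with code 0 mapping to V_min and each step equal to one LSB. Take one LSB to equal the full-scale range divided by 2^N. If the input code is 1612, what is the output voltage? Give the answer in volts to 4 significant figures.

V_FS = 3.87 V. LSB = 3.87 V / 2^12.
Output = V_min + (1612/4096) × range = 0 + 0.393555 × 3.87 V
      = 0 V + 1.52306 V = 1.52306 V.

1.523 V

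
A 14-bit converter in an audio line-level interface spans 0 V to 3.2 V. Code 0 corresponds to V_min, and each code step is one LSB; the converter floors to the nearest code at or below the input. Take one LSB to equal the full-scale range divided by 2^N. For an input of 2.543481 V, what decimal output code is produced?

Range is 3.2 V. LSB = 3.2 V / 2^14 ≈ 195.3 µV.
(V_in − V_min) × 2^14/range = (2.543481 − (0)) × 16384/3.2 = 13022.623.
Floor → code = 13022.

13022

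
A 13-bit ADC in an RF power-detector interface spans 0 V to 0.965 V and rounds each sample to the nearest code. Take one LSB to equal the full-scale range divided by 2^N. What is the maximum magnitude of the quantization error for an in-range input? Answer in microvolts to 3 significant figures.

58.9 µV

Range is 0.965 V.
Step size = 0.965/8192 V = 117.80 µV.
A rounding quantizer has |error| ≤ LSB/2 = 58.9 µV.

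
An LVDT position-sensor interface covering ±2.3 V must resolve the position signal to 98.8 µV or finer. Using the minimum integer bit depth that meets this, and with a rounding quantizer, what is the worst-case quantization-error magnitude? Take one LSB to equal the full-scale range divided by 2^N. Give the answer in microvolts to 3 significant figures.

Span: 2.3 V − (-2.3 V) = 4.6 V.
Required number of levels: 4.6/98.8 µV = 46559; smallest N with 2^N ≥ that is 16.
LSB = 4.6 V ÷ 2^16 = 4.6/65536 V = 70.190 µV.
|e|_max = LSB/2 = 35.1 µV.

35.1 µV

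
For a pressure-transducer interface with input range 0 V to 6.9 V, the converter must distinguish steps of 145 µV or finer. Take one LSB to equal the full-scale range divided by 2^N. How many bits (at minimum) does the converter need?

16 bits

Range is 6.9 V.
Need 2^N ≥ 6.9 V / 145 µV = 47590 → N_min = 16.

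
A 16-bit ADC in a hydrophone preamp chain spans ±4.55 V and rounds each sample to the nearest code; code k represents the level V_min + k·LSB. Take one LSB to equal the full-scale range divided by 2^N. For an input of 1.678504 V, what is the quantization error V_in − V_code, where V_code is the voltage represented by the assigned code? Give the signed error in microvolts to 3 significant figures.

+25.0 µV

Full-scale range = 4.55 V − (-4.55 V) = 9.1 V. LSB = 9.1 V / 2^16 ≈ 138.9 µV.
Position in LSBs: (1.678504 − (-4.55)) × 65536/9.1 = 44856.1800; rounding gives k = 44856.
V_code = V_min + k × range/2^16 = -4.55 + 44856 × 9.1/65536 = 1.6784790039 V.
Error = V_in − V_code = 1.678504 − (1.6784790039) = +25.0 µV.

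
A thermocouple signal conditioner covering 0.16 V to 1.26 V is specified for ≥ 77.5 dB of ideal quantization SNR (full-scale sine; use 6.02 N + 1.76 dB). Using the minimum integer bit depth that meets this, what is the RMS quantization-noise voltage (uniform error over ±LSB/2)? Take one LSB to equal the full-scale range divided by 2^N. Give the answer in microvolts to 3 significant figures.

38.8 µV

Span: 1.26 V − (0.16 V) = 1.1 V.
Required N = ⌈(77.5 − 1.76)/6.02⌉ = ⌈12.581⌉ = 13.
One LSB is 1.1 V / 8192 = 134.28 µV.
RMS noise = LSB/√12 = 38.8 µV.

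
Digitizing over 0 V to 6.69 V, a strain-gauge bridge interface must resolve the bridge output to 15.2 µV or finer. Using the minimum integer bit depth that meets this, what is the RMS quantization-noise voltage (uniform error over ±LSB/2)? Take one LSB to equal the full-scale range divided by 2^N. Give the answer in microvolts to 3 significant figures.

Range is 6.69 V.
Levels needed ≥ 6.69/15.2 µV = 440100. 2^19 = 524288 suffices, so N_min = 19.
LSB = 6.69 V / 2^19 = 12.760 µV.
RMS noise = LSB/√12 = 3.68 µV.

3.68 µV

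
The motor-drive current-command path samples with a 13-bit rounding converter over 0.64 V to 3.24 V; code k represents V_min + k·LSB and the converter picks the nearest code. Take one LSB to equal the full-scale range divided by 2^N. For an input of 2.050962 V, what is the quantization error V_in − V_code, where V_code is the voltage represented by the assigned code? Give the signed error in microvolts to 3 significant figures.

−122 µV

Range = 3.24 − (0.64) = 2.6 V. LSB = 2.6 V / 2^13 ≈ 317.4 µV.
Position in LSBs: (2.050962 − (0.64)) × 8192/2.6 = 4445.6157; rounding gives k = 4446.
Reconstructed level: 0.64 + 4446 × 2.6/8192 V = 2.051083984 V.
e = 2.050962 − (2.051083984) = −122 µV.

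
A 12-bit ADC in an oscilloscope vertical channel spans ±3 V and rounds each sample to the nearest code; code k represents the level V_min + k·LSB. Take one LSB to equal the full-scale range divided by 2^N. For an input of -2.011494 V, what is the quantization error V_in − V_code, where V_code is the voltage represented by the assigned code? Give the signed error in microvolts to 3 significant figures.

Span: 3 V − (-3 V) = 6 V. LSB = 6 V / 2^12 ≈ 1.465 mV.
Position in LSBs: (-2.011494 − (-3)) × 4096/6 = 674.8201; rounding gives k = 675.
V_code = V_min + k × range/2^12 = -3 + 675 × 6/4096 = -2.011230469 V.
e = -2.011494 − (-2.011230469) = −264 µV.

−264 µV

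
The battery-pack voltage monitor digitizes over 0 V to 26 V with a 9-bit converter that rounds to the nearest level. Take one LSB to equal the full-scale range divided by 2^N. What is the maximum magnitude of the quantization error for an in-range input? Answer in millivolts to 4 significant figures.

25.39 mV

Full-scale range = 26 V.
Step size = 26/512 V = 50.7813 mV.
Worst-case error for round-to-nearest is half an LSB: 25.39 mV.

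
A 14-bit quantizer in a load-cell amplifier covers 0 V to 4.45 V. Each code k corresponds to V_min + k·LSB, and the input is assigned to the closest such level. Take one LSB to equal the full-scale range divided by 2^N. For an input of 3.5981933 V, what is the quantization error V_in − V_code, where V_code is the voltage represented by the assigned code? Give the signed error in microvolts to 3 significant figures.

Span = 4.45 V. LSB = 4.45 V / 2^14 ≈ 271.6 µV.
(V_in − V_min)/LSB = (3.5981933 − (0)) × 16384/4.45 = 13247.8200 → nearest code k = 13248.
V_code = 0 + (13248/16384) × 4.45 = 3.5982421875 V.
Error = V_in − V_code = 3.5981933 − (3.5982421875) = −48.9 µV.

−48.9 µV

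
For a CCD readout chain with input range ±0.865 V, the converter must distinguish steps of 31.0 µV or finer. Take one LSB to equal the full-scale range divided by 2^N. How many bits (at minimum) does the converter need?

16 bits

Range = 0.865 − (-0.865) = 1.73 V.
1.73 V / 31.0 µV = 55810. Since 2^15 = 32768 and 2^16 = 65536, N = 16.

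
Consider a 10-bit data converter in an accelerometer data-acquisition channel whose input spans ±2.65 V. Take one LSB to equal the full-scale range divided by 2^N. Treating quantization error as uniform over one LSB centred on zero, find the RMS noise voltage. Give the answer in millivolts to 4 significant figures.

Span: 2.65 V − (-2.65 V) = 5.3 V.
Step size = 5.3/1024 V = 5.17578 mV.
σ_q = LSB/√12 = 5.17578 mV/3.4641 = 1.494 mV.

1.494 mV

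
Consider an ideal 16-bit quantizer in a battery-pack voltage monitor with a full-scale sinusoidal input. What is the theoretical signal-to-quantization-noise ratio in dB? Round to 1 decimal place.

98.1 dB

SNR = 6.02·16 + 1.76 = 98.08 dB.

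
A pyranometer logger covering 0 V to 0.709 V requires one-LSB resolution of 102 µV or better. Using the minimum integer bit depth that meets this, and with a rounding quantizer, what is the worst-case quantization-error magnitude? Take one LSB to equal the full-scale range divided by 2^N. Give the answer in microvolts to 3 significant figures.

43.3 µV

Range is 0.709 V.
0.709 V / 102 µV = 6951. Since 2^12 = 4096 and 2^13 = 8192, N = 13.
Step size = 0.709/8192 V = 86.548 µV.
Half an LSB is 43.3 µV.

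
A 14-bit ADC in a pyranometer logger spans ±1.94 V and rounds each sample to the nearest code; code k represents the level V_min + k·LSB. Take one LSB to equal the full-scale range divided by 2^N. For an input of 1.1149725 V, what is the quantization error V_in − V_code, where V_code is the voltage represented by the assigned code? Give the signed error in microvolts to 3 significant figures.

Span: 1.94 V − (-1.94 V) = 3.88 V. LSB = 3.88 V / 2^14 ≈ 236.8 µV.
(V_in − V_min)/LSB = (1.1149725 − (-1.94)) × 16384/3.88 = 12900.1725 → nearest code k = 12900.
V_code = -1.94 + (12900/16384) × 3.88 = 1.1149316406 V.
e = 1.1149725 − (1.1149316406) = +40.9 µV.

+40.9 µV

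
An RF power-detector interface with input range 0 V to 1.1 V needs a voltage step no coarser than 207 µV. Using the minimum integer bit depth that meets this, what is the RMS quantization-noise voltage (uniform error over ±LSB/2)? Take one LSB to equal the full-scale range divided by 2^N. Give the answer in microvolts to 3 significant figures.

V_FS = 1.1 V.
1.1 V / 207 µV = 5314. Since 2^12 = 4096 and 2^13 = 8192, N = 13.
LSB = 1.1 V ÷ 2^13 = 1.1/8192 V = 134.28 µV.
RMS noise = LSB/√12 = 38.8 µV.

38.8 µV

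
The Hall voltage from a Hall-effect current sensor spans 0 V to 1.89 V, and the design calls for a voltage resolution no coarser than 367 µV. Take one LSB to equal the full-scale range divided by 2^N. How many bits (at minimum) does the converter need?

13 bits

Full-scale range = 1.89 V.
Need 2^N ≥ 1.89 V / 367 µV = 5150 → N_min = 13.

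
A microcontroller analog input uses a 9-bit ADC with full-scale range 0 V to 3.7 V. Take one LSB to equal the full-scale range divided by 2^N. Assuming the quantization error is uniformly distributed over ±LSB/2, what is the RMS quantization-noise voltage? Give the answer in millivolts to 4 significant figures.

2.086 mV

Range is 3.7 V.
LSB = 3.7 V / 2^9 = 7.22656 mV.
RMS of a uniform error over width LSB is LSB/√12 = 2.086 mV.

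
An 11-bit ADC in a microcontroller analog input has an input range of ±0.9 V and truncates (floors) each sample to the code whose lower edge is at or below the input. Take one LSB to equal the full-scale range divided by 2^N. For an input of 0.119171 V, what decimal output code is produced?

Full-scale range = 0.9 V − (-0.9 V) = 1.8 V. LSB = 1.8 V / 2^11 ≈ 0.8789 mV.
V_in − V_min = 0.119171 − (-0.9) = 1.019171 V.
Divide by LSB: 1.019171 × 2048/1.8 = 1159.5901.
Truncating gives code 1159.

1159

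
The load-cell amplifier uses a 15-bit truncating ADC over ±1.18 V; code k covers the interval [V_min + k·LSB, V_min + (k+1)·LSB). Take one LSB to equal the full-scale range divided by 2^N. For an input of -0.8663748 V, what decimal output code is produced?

4354

The full-scale span is 1.18 − (-1.18) = 2.36 V. LSB = 2.36 V / 2^15 ≈ 72.02 µV.
(V_in − V_min) × 2^15/range = (-0.8663748 − (-1.18)) × 32768/2.36 = 4354.606.
Floor → code = 4354.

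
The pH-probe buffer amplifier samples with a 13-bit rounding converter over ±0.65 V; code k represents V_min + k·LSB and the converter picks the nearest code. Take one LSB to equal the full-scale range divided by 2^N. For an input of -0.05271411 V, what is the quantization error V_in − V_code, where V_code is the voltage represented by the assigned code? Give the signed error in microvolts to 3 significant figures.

The full-scale span is 0.65 − (-0.65) = 1.3 V. LSB = 1.3 V / 2^13 ≈ 158.7 µV.
(V_in − V_min)/LSB = (-0.05271411 − (-0.65)) × 8192/1.3 = 3763.8200 → nearest code k = 3764.
V_code = -0.65 + (3764/8192) × 1.3 = -0.05268554688 V.
e = -0.05271411 − (-0.05268554688) = −28.6 µV.

−28.6 µV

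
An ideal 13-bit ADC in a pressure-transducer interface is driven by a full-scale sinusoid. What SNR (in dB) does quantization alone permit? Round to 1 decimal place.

80.0 dB

SNR = 6.02·13 + 1.76 = 80.02 dB.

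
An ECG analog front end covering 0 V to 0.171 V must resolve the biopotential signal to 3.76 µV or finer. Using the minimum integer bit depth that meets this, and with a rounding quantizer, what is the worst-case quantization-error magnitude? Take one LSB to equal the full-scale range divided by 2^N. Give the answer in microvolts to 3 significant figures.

Full-scale range = 0.171 V.
Need 2^N ≥ 0.171 V / 3.76 µV = 45480 → N_min = 16.
LSB = 0.171 V ÷ 2^16 = 0.171/65536 V = 2.6093 µV.
|e|_max = LSB/2 = 1.30 µV.

1.30 µV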